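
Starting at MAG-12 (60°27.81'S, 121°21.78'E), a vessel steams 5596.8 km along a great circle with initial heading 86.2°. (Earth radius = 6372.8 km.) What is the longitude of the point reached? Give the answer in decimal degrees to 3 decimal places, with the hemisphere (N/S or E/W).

MAG-12: φ = -60.46350°, λ = +121.36300°
δ = d/R = 5596.8/6372.8 = 0.878232 rad
φ₂ = arcsin(sin φ₁ cos δ + cos φ₁ sin δ cos θ)
   = arcsin(-0.87004·0.63851 + 0.49298·0.76961·0.06627) = -32.03168°
λ₂ = λ₁ + atan2(sin θ sin δ cos φ₁, cos δ − sin φ₁ sin φ₂) = -173.70208°

173.702°W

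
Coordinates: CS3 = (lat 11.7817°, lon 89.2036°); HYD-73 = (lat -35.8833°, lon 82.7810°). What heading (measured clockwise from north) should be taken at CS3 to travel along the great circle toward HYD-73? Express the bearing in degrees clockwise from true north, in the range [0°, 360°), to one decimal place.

Δλ = -6.4226°
y = sin Δλ · cos φ₂ = -0.090631
x = cos φ₁ sin φ₂ − sin φ₁ cos φ₂ cos Δλ = -0.738182
θ = atan2(y, x) = -173.0005° → 186.9995° (mod 360°)

187.0°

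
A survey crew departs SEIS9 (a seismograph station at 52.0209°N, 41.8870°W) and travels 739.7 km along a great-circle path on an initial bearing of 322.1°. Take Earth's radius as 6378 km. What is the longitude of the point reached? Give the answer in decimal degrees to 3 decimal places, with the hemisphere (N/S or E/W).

49.396°W

δ = d/R = 739.7/6378 = 0.115977 rad
φ₂ = arcsin(sin φ₁ cos δ + cos φ₁ sin δ cos θ)
   = arcsin(0.78824·0.99328 + 0.61537·0.11572·0.78908) = 57.04838°
λ₂ = λ₁ + atan2(sin θ sin δ cos φ₁, cos δ − sin φ₁ sin φ₂) = -49.39614°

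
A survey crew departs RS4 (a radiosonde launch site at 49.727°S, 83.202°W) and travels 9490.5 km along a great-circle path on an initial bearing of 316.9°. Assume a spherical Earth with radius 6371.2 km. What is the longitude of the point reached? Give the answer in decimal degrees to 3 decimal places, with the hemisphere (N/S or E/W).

131.459°W

δ = d/R = 9490.5/6371.2 = 1.489594 rad
φ₂ = arcsin(sin φ₁ cos δ + cos φ₁ sin δ cos θ)
   = arcsin(-0.76297·0.08111 + 0.64643·0.99670·0.73016) = 24.11419°
λ₂ = λ₁ + atan2(sin θ sin δ cos φ₁, cos δ − sin φ₁ sin φ₂) = -131.45870°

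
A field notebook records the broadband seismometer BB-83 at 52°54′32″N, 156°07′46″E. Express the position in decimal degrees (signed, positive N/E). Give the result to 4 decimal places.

lat: 52.9089° N → +52.9089°
lon: 156.1294° E → +156.1294°

+52.9089°, +156.1294°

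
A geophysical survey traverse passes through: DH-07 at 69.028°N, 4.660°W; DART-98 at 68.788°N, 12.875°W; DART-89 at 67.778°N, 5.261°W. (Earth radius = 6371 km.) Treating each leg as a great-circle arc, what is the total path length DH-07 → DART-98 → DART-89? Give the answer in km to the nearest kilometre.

DH-07→DART-98: c = 0.051728 rad, d = 329.56 km
DART-98→DART-89: c = 0.052195 rad, d = 332.53 km
Total = 329.56 + 332.53 = 662.09 km

662 km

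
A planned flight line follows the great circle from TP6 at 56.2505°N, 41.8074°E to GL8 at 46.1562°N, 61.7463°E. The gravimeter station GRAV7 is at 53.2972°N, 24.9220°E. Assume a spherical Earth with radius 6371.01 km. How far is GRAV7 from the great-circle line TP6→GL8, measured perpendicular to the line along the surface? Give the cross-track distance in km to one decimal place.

δ₁₃ = central angle TP6→GRAV7 = 0.177111 rad  (haversine)
θ₁₃ = bearing TP6→GRAV7 = 260.164°,  θ₁₂ = bearing TP6→GL8 = 120.787°
dₓₜ = R·arcsin(sin δ₁₃ · sin(θ₁₃ − θ₁₂)) = 6371.01·arcsin(0.17619·sin(139.377°)) = 732.440 km
|dₓₜ| = 732.440 km

732.4 km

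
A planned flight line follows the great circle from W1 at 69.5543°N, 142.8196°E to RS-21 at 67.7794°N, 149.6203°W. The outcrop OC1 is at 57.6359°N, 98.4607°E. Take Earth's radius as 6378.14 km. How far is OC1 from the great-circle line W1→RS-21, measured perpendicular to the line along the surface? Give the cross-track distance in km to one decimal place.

776.2 km

δ₁₃ = central angle W1→OC1 = 0.389377 rad  (haversine)
θ₁₃ = bearing W1→OC1 = 260.362°,  θ₁₂ = bearing W1→RS-21 = 61.711°
dₓₜ = R·arcsin(sin δ₁₃ · sin(θ₁₃ − θ₁₂)) = 6378.14·arcsin(0.37961·sin(198.650°)) = -776.203 km
|dₓₜ| = 776.203 km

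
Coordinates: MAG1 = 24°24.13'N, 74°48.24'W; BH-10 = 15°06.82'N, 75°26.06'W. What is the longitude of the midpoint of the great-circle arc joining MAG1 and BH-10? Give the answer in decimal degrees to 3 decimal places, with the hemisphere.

75.128°W

MAG1: φ = +24.40217°, λ = -74.80400°
BH-10: φ = +15.11367°, λ = -75.43433°
Bx = cos φ₂ cos Δλ = 0.965352,  By = cos φ₂ sin Δλ = -0.010621
φₘ = atan2(sin φ₁ + sin φ₂, √((cos φ₁ + Bx)² + By²)) = 19.75819°
λₘ = λ₁ + atan2(By, cos φ₁ + Bx) = -75.12836°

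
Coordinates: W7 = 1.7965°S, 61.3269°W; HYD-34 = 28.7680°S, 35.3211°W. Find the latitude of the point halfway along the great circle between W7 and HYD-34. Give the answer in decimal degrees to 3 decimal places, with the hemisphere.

Bx = cos φ₂ cos Δλ = 0.787822,  By = cos φ₂ sin Δλ = 0.384345
φₘ = atan2(sin φ₁ + sin φ₂, √((cos φ₁ + Bx)² + By²)) = -15.66320°
λₘ = λ₁ + atan2(By, cos φ₁ + Bx) = -49.19090°

15.663°S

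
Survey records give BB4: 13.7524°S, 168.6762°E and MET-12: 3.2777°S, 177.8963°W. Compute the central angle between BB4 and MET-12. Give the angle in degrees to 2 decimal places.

Δφ = 10.4747°,  Δλ = 13.4275°
a = sin²(Δφ/2) + cos φ₁ cos φ₂ sin²(Δλ/2) = 0.021587
c = 2·arcsin(√a) = 0.294915 rad = 16.8974°

16.90°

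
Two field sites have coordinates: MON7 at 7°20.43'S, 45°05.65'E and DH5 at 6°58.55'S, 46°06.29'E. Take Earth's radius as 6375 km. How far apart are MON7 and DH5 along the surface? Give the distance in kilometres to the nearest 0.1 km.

MON7: φ = -7.34050°, λ = +45.09417°
DH5: φ = -6.97583°, λ = +46.10483°
Δφ = 0.3647°,  Δλ = 1.0107°
a = sin²(Δφ/2) + cos φ₁ cos φ₂ sin²(Δλ/2) = 0.000087
c = 2·arcsin(√a) = 0.018623 rad = 1.0670°
d = R·c = 6375 × 0.018623 = 118.7 km

118.7 km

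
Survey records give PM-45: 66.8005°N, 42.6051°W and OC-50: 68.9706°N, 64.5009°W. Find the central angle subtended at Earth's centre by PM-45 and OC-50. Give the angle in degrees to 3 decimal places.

8.473°

Δφ = 2.1701°,  Δλ = -21.8958°
a = sin²(Δφ/2) + cos φ₁ cos φ₂ sin²(Δλ/2) = 0.005457
c = 2·arcsin(√a) = 0.147881 rad = 8.4730°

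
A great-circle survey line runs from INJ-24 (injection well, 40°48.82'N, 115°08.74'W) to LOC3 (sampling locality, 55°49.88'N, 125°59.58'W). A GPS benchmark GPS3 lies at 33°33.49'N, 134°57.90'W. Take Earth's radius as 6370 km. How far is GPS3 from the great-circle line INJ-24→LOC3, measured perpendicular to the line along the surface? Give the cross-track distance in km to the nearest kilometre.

INJ-24: φ = +40.81367°, λ = -115.14567°
LOC3: φ = +55.83133°, λ = -125.99300°
GPS3: φ = +33.55817°, λ = -134.96500°
δ₁₃ = central angle INJ-24→GPS3 = 0.302366 rad  (haversine)
θ₁₃ = bearing INJ-24→GPS3 = 251.592°,  θ₁₂ = bearing INJ-24→LOC3 = 338.306°
dₓₜ = R·arcsin(sin δ₁₃ · sin(θ₁₃ − θ₁₂)) = 6370·arcsin(0.29778·sin(-86.713°)) = -1922.803 km
|dₓₜ| = 1922.803 km

1923 km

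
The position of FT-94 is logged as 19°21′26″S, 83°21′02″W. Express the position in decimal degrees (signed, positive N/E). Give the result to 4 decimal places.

-19.3572°, -83.3506°

lat: 19.3572° S → -19.3572°
lon: 83.3506° W → -83.3506°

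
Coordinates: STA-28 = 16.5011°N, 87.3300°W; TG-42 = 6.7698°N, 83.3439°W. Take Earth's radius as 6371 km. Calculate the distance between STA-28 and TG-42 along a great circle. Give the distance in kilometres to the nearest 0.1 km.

Δφ = -9.7313°,  Δλ = 3.9861°
a = sin²(Δφ/2) + cos φ₁ cos φ₂ sin²(Δλ/2) = 0.008346
c = 2·arcsin(√a) = 0.182968 rad = 10.4833°
d = R·c = 6371 × 0.182968 = 1165.7 km

1165.7 km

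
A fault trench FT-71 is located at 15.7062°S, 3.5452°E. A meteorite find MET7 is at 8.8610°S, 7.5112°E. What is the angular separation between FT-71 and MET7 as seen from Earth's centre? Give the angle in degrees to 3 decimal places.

Δφ = 6.8452°,  Δλ = 3.9660°
a = sin²(Δφ/2) + cos φ₁ cos φ₂ sin²(Δλ/2) = 0.004703
c = 2·arcsin(√a) = 0.137265 rad = 7.8647°

7.865°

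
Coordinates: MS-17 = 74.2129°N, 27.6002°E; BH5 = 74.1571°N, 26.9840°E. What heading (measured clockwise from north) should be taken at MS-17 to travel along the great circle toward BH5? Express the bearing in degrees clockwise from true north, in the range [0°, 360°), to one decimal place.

Δλ = -0.6162°
y = sin Δλ · cos φ₂ = -0.002936
x = cos φ₁ sin φ₂ − sin φ₁ cos φ₂ cos Δλ = -0.000959
θ = atan2(y, x) = -108.0836° → 251.9164° (mod 360°)

251.9°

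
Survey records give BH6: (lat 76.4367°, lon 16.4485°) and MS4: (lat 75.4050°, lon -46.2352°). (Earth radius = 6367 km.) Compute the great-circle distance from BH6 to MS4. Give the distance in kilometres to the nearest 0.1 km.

Δφ = -1.0317°,  Δλ = -62.6837°
a = sin²(Δφ/2) + cos φ₁ cos φ₂ sin²(Δλ/2) = 0.016069
c = 2·arcsin(√a) = 0.254213 rad = 14.5653°
d = R·c = 6367 × 0.254213 = 1618.6 km

1618.6 km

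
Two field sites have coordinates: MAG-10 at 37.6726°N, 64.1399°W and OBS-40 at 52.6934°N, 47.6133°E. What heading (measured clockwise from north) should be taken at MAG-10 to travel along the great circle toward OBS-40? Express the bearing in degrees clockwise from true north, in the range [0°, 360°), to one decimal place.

36.3°

Δλ = 111.7532°
y = sin Δλ · cos φ₂ = 0.562920
x = cos φ₁ sin φ₂ − sin φ₁ cos φ₂ cos Δλ = 0.766850
θ = atan2(y, x) = 36.2812° → 36.2812° (mod 360°)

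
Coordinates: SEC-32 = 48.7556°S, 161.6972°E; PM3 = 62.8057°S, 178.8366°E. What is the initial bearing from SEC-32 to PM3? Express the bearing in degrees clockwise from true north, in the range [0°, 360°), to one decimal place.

152.4°

Δλ = 17.1394°
y = sin Δλ · cos φ₂ = 0.134680
x = cos φ₁ sin φ₂ − sin φ₁ cos φ₂ cos Δλ = -0.258031
θ = atan2(y, x) = 152.4376° → 152.4376° (mod 360°)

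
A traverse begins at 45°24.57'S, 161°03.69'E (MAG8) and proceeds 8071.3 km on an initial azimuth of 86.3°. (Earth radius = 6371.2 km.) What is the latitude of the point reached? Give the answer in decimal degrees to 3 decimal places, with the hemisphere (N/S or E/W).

MAG8: φ = -45.40950°, λ = +161.06150°
δ = d/R = 8071.3/6371.2 = 1.266841 rad
φ₂ = arcsin(sin φ₁ cos δ + cos φ₁ sin δ cos θ)
   = arcsin(-0.71214·0.29930 + 0.70203·0.95416·0.06453) = -9.78284°
λ₂ = λ₁ + atan2(sin θ sin δ cos φ₁, cos δ − sin φ₁ sin φ₂) = -123.87293°

9.783°S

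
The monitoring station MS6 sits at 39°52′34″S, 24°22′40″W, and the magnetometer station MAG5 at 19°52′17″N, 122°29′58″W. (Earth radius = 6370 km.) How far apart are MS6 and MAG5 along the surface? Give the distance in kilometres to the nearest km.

MS6: φ = -39.87611°, λ = -24.37778°
MAG5: φ = +19.87139°, λ = -122.49944°
Δφ = 59.7475°,  Δλ = -98.1217°
a = sin²(Δφ/2) + cos φ₁ cos φ₂ sin²(Δλ/2) = 0.659945
c = 2·arcsin(√a) = 1.896410 rad = 108.6563°
d = R·c = 6370 × 1.896410 = 12080.1 km

12080 km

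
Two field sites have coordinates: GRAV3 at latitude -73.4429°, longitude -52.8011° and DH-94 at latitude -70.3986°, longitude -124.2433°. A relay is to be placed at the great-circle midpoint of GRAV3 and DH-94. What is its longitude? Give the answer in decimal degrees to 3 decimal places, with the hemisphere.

91.872°W

Bx = cos φ₂ cos Δλ = 0.106769,  By = cos φ₂ sin Δλ = -0.318031
φₘ = atan2(sin φ₁ + sin φ₂, √((cos φ₁ + Bx)² + By²)) = -75.13166°
λₘ = λ₁ + atan2(By, cos φ₁ + Bx) = -91.87229°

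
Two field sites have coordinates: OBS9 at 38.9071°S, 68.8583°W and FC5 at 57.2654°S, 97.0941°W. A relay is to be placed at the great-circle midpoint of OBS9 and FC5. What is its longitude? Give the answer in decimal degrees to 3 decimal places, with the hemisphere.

80.384°W

Bx = cos φ₂ cos Δλ = 0.476404,  By = cos φ₂ sin Δλ = -0.255829
φₘ = atan2(sin φ₁ + sin φ₂, √((cos φ₁ + Bx)² + By²)) = -48.92915°
λₘ = λ₁ + atan2(By, cos φ₁ + Bx) = -80.38390°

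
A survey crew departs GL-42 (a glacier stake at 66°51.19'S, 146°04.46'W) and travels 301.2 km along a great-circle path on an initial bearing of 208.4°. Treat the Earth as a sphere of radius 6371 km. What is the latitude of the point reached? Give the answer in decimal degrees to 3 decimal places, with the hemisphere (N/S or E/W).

69.198°S

GL-42: φ = -66.85317°, λ = -146.07433°
δ = d/R = 301.2/6371 = 0.047277 rad
φ₂ = arcsin(sin φ₁ cos δ + cos φ₁ sin δ cos θ)
   = arcsin(-0.91950·0.99888 + 0.39309·0.04726·-0.87965) = -69.19817°
λ₂ = λ₁ + atan2(sin θ sin δ cos φ₁, cos δ − sin φ₁ sin φ₂) = -149.70317°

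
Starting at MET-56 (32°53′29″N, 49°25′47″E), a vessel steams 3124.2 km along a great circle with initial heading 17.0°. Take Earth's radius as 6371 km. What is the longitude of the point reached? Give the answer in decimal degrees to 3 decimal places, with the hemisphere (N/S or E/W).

MET-56: φ = +32.89139°, λ = +49.42972°
δ = d/R = 3124.2/6371 = 0.490378 rad
φ₂ = arcsin(sin φ₁ cos δ + cos φ₁ sin δ cos θ)
   = arcsin(0.54305·0.88215 + 0.83970·0.47096·0.95630) = 59.00788°
λ₂ = λ₁ + atan2(sin θ sin δ cos φ₁, cos δ − sin φ₁ sin φ₂) = 64.93998°

64.940°E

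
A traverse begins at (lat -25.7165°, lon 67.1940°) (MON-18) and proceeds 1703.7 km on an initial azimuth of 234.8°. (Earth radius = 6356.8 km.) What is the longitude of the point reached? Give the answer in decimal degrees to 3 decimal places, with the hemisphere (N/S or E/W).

52.104°E

δ = d/R = 1703.7/6356.8 = 0.268012 rad
φ₂ = arcsin(sin φ₁ cos δ + cos φ₁ sin δ cos θ)
   = arcsin(-0.43392·0.96430 + 0.90095·0.26482·-0.57643) = -33.77658°
λ₂ = λ₁ + atan2(sin θ sin δ cos φ₁, cos δ − sin φ₁ sin φ₂) = 52.10414°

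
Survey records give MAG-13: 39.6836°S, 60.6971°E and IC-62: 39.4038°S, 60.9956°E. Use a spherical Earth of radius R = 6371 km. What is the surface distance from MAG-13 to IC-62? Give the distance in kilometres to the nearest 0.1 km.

Δφ = 0.2798°,  Δλ = 0.2985°
a = sin²(Δφ/2) + cos φ₁ cos φ₂ sin²(Δλ/2) = 0.000010
c = 2·arcsin(√a) = 0.006324 rad = 0.3623°
d = R·c = 6371 × 0.006324 = 40.3 km

40.3 km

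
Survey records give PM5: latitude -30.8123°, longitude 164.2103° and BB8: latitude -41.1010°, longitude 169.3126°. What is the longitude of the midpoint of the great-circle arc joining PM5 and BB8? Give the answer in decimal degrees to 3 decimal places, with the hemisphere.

166.595°E

Bx = cos φ₂ cos Δλ = 0.750566,  By = cos φ₂ sin Δλ = 0.067017
φₘ = atan2(sin φ₁ + sin φ₂, √((cos φ₁ + Bx)² + By²)) = -35.98354°
λₘ = λ₁ + atan2(By, cos φ₁ + Bx) = 166.59474°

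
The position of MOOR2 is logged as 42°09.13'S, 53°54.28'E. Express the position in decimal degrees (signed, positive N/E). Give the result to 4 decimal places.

lat: 42.1522° S → -42.1522°
lon: 53.9047° E → +53.9047°

-42.1522°, +53.9047°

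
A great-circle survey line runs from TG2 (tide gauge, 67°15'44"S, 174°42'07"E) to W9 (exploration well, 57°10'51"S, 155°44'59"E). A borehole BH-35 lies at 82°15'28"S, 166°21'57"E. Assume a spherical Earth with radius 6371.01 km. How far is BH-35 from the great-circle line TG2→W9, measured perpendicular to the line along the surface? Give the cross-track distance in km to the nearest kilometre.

1359 km

TG2: φ = -67.26222°, λ = +174.70194°
W9: φ = -57.18083°, λ = +155.74972°
BH-35: φ = -82.25778°, λ = +166.36583°
δ₁₃ = central angle TG2→BH-35 = 0.263840 rad  (haversine)
θ₁₃ = bearing TG2→BH-35 = 184.295°,  θ₁₂ = bearing TG2→W9 = 310.047°
dₓₜ = R·arcsin(sin δ₁₃ · sin(θ₁₃ − θ₁₂)) = 6371.01·arcsin(0.26079·sin(-125.752°)) = -1358.670 km
|dₓₜ| = 1358.670 km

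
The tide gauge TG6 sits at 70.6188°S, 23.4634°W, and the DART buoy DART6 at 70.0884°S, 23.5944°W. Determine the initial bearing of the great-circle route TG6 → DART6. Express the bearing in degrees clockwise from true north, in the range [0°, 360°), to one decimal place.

355.2°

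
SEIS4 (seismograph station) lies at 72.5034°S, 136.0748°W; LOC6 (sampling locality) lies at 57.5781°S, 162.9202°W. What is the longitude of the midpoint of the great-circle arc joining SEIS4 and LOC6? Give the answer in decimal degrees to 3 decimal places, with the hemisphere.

153.340°W

Bx = cos φ₂ cos Δλ = 0.478368,  By = cos φ₂ sin Δλ = -0.242117
φₘ = atan2(sin φ₁ + sin φ₂, √((cos φ₁ + Bx)² + By²)) = -65.59392°
λₘ = λ₁ + atan2(By, cos φ₁ + Bx) = -153.33994°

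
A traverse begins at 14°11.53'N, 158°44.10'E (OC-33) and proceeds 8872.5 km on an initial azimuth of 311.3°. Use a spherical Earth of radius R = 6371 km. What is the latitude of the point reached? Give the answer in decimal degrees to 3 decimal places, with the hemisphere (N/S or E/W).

OC-33: φ = +14.19217°, λ = +158.73500°
δ = d/R = 8872.5/6371 = 1.392639 rad
φ₂ = arcsin(sin φ₁ cos δ + cos φ₁ sin δ cos θ)
   = arcsin(0.24517·0.17722 + 0.96948·0.98417·0.66000) = 42.31290°
λ₂ = λ₁ + atan2(sin θ sin δ cos φ₁, cos δ − sin φ₁ sin φ₂) = 69.70770°

42.313°N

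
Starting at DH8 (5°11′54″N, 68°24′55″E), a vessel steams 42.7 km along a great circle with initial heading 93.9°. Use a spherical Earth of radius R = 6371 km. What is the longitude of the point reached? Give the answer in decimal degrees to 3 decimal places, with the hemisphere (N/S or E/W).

68.800°E

DH8: φ = +5.19833°, λ = +68.41528°
δ = d/R = 42.7/6371 = 0.006702 rad
φ₂ = arcsin(sin φ₁ cos δ + cos φ₁ sin δ cos θ)
   = arcsin(0.09060·0.99998 + 0.99589·0.00670·-0.06802) = 5.17210°
λ₂ = λ₁ + atan2(sin θ sin δ cos φ₁, cos δ − sin φ₁ sin φ₂) = 68.79997°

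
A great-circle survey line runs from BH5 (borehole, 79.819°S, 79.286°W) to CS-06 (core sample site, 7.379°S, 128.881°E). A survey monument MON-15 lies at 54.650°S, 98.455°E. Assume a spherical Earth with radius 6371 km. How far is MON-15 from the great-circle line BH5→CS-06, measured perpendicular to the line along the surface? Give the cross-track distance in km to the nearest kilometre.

δ₁₃ = central angle BH5→MON-15 = 0.794554 rad  (haversine)
θ₁₃ = bearing BH5→MON-15 = 178.168°,  θ₁₂ = bearing BH5→CS-06 = 207.925°
dₓₜ = R·arcsin(sin δ₁₃ · sin(θ₁₃ − θ₁₂)) = 6371·arcsin(0.71355·sin(-29.757°)) = -2306.327 km
|dₓₜ| = 2306.327 km

2306 km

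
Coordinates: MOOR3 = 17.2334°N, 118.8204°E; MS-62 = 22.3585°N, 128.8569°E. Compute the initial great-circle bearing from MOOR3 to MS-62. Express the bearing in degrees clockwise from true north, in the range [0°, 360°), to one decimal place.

Δλ = 10.0365°
y = sin Δλ · cos φ₂ = 0.161174
x = cos φ₁ sin φ₂ − sin φ₁ cos φ₂ cos Δλ = 0.093524
θ = atan2(y, x) = 59.8749° → 59.8749° (mod 360°)

59.9°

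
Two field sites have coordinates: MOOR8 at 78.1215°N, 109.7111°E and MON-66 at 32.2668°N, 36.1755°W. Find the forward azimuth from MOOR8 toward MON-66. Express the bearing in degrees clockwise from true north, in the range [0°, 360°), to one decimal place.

329.2°

Δλ = -145.8866°
y = sin Δλ · cos φ₂ = -0.474224
x = cos φ₁ sin φ₂ − sin φ₁ cos φ₂ cos Δλ = 0.794971
θ = atan2(y, x) = -30.8174° → 329.1826° (mod 360°)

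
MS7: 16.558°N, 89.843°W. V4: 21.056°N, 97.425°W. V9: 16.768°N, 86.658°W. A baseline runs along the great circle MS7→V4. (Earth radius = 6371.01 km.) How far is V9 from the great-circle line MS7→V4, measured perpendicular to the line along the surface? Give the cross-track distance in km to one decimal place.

207.7 km

δ₁₃ = central angle MS7→V9 = 0.053380 rad  (haversine)
θ₁₃ = bearing MS7→V9 = 85.607°,  θ₁₂ = bearing MS7→V4 = 303.256°
dₓₜ = R·arcsin(sin δ₁₃ · sin(θ₁₃ − θ₁₂)) = 6371.01·arcsin(0.05335·sin(-217.649°)) = 207.668 km
|dₓₜ| = 207.668 km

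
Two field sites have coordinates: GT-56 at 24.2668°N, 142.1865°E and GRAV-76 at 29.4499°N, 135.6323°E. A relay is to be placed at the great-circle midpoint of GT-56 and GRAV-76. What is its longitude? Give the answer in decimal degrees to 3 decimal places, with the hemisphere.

138.985°E

Bx = cos φ₂ cos Δλ = 0.865095,  By = cos φ₂ sin Δλ = -0.099394
φₘ = atan2(sin φ₁ + sin φ₂, √((cos φ₁ + Bx)² + By²)) = 26.89614°
λₘ = λ₁ + atan2(By, cos φ₁ + Bx) = 138.98460°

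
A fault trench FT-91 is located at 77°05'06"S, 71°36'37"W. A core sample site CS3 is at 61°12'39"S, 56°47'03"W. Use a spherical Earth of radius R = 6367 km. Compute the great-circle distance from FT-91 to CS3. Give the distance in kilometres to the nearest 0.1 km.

FT-91: φ = -77.08500°, λ = -71.61028°
CS3: φ = -61.21083°, λ = -56.78417°
Δφ = 15.8742°,  Δλ = 14.8261°
a = sin²(Δφ/2) + cos φ₁ cos φ₂ sin²(Δλ/2) = 0.020859
c = 2·arcsin(√a) = 0.289870 rad = 16.6083°
d = R·c = 6367 × 0.289870 = 1845.6 km

1845.6 km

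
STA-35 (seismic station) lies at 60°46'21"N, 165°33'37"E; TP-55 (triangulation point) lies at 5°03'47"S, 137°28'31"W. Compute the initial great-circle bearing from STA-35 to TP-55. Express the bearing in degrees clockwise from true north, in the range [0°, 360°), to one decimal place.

STA-35: φ = +60.77250°, λ = +165.56028°
TP-55: φ = -5.06306°, λ = -137.47528°
Δλ = 56.9644°
y = sin Δλ · cos φ₂ = 0.835061
x = cos φ₁ sin φ₂ − sin φ₁ cos φ₂ cos Δλ = -0.516989
θ = atan2(y, x) = 121.7618° → 121.7618° (mod 360°)

121.8°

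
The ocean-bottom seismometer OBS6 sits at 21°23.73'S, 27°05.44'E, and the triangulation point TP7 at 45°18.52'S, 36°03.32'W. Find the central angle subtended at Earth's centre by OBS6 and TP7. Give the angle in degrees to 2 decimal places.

56.28°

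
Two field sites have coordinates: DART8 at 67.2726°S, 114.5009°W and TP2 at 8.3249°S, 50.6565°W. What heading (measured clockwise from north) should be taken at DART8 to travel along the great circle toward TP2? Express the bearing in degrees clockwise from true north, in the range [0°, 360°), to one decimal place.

Δλ = 63.8444°
y = sin Δλ · cos φ₂ = 0.888142
x = cos φ₁ sin φ₂ − sin φ₁ cos φ₂ cos Δλ = 0.346361
θ = atan2(y, x) = 68.6950° → 68.6950° (mod 360°)

68.7°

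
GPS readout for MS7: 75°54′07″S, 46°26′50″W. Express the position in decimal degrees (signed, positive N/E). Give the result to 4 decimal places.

lat: 75.9019° S → -75.9019°
lon: 46.4472° W → -46.4472°

-75.9019°, -46.4472°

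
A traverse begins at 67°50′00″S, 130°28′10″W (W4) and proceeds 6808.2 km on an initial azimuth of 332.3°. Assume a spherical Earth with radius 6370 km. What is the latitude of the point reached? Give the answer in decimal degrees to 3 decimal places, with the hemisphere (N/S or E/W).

8.788°S

W4: φ = -67.83333°, λ = -130.46944°
δ = d/R = 6808.2/6370 = 1.068791 rad
φ₂ = arcsin(sin φ₁ cos δ + cos φ₁ sin δ cos θ)
   = arcsin(-0.92609·0.48118 + 0.37730·0.87662·0.88539) = -8.78782°
λ₂ = λ₁ + atan2(sin θ sin δ cos φ₁, cos δ − sin φ₁ sin φ₂) = -154.82073°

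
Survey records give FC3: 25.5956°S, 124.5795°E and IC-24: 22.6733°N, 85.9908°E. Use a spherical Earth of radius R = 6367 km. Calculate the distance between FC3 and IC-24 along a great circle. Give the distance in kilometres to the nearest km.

Δφ = 48.2689°,  Δλ = -38.5887°
a = sin²(Δφ/2) + cos φ₁ cos φ₂ sin²(Δλ/2) = 0.258037
c = 2·arcsin(√a) = 1.065660 rad = 61.0578°
d = R·c = 6367 × 1.065660 = 6785.1 km

6785 km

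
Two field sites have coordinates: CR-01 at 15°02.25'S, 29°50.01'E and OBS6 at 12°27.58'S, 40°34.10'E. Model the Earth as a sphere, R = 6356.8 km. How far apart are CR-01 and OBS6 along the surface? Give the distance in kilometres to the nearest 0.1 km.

1191.5 km

CR-01: φ = -15.03750°, λ = +29.83350°
OBS6: φ = -12.45967°, λ = +40.56833°
Δφ = 2.5778°,  Δλ = 10.7348°
a = sin²(Δφ/2) + cos φ₁ cos φ₂ sin²(Δλ/2) = 0.008757
c = 2·arcsin(√a) = 0.187437 rad = 10.7393°
d = R·c = 6356.8 × 0.187437 = 1191.5 km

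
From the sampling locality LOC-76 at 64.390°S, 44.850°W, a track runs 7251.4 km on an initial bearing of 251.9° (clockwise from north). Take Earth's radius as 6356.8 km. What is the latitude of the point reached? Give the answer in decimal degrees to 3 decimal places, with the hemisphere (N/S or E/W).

29.870°S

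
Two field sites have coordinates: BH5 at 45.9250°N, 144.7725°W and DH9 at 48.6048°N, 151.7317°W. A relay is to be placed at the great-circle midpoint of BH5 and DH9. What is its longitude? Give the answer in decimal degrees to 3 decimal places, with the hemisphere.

148.164°W

Bx = cos φ₂ cos Δλ = 0.656377,  By = cos φ₂ sin Δλ = -0.080119
φₘ = atan2(sin φ₁ + sin φ₂, √((cos φ₁ + Bx)² + By²)) = 47.31756°
λₘ = λ₁ + atan2(By, cos φ₁ + Bx) = -148.16390°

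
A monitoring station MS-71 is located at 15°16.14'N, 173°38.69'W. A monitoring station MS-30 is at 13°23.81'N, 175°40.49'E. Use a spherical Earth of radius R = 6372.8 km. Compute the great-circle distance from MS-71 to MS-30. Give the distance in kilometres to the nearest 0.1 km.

1169.5 km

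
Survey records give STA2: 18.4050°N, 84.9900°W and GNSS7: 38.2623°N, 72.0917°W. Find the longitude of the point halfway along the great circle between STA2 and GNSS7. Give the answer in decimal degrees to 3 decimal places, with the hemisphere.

Bx = cos φ₂ cos Δλ = 0.765372,  By = cos φ₂ sin Δλ = 0.175270
φₘ = atan2(sin φ₁ + sin φ₂, √((cos φ₁ + Bx)² + By²)) = 28.48449°
λₘ = λ₁ + atan2(By, cos φ₁ + Bx) = -79.15211°

79.152°W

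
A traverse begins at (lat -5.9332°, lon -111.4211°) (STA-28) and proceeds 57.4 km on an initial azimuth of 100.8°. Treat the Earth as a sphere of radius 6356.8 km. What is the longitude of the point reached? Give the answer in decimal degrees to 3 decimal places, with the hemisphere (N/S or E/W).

δ = d/R = 57.4/6356.8 = 0.009030 rad
φ₂ = arcsin(sin φ₁ cos δ + cos φ₁ sin δ cos θ)
   = arcsin(-0.10337·0.99996 + 0.99464·0.00903·-0.18738) = -6.02991°
λ₂ = λ₁ + atan2(sin θ sin δ cos φ₁, cos δ − sin φ₁ sin φ₂) = -110.91007°

110.910°W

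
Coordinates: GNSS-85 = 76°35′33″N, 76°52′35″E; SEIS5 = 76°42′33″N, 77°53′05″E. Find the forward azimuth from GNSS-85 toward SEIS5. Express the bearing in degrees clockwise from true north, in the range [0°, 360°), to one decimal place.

62.9°

GNSS-85: φ = +76.59250°, λ = +76.87639°
SEIS5: φ = +76.70917°, λ = +77.88472°
Δλ = 1.0083°
y = sin Δλ · cos φ₂ = 0.004046
x = cos φ₁ sin φ₂ − sin φ₁ cos φ₂ cos Δλ = 0.002071
θ = atan2(y, x) = 62.8934° → 62.8934° (mod 360°)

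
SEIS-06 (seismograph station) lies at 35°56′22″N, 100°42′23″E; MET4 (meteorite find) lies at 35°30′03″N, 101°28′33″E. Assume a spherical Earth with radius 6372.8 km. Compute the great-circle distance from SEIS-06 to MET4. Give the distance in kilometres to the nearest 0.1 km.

SEIS-06: φ = +35.93944°, λ = +100.70639°
MET4: φ = +35.50083°, λ = +101.47583°
Δφ = -0.4386°,  Δλ = 0.7694°
a = sin²(Δφ/2) + cos φ₁ cos φ₂ sin²(Δλ/2) = 0.000044
c = 2·arcsin(√a) = 0.013322 rad = 0.7633°
d = R·c = 6372.8 × 0.013322 = 84.9 km

84.9 km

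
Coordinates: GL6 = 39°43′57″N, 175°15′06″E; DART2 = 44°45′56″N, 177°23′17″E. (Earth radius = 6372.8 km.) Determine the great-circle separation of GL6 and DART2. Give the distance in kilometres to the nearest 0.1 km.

586.7 km

GL6: φ = +39.73250°, λ = +175.25167°
DART2: φ = +44.76556°, λ = +177.38806°
Δφ = 5.0331°,  Δλ = 2.1364°
a = sin²(Δφ/2) + cos φ₁ cos φ₂ sin²(Δλ/2) = 0.002118
c = 2·arcsin(√a) = 0.092068 rad = 5.2751°
d = R·c = 6372.8 × 0.092068 = 586.7 km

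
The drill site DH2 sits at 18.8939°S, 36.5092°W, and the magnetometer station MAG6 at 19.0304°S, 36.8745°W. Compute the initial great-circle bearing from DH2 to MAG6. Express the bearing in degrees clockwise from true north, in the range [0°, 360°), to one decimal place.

Δλ = -0.3653°
y = sin Δλ · cos φ₂ = -0.006027
x = cos φ₁ sin φ₂ − sin φ₁ cos φ₂ cos Δλ = -0.002389
θ = atan2(y, x) = -111.6186° → 248.3814° (mod 360°)

248.4°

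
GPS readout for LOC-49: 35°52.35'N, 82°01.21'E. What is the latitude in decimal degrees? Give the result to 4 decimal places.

35° + 52.35′/60 = 35 + 0.87250 = 35.8725°

35.8725°N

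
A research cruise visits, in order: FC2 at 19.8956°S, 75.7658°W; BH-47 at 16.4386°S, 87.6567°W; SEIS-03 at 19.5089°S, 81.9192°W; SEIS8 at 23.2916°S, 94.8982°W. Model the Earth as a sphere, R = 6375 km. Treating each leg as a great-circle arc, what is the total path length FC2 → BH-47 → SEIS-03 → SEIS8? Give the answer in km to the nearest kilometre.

3419 km

FC2→BH-47: c = 0.206143 rad, d = 1314.16 km
BH-47→SEIS-03: c = 0.109274 rad, d = 696.62 km
SEIS-03→SEIS8: c = 0.220889 rad, d = 1408.17 km
Total = 1314.16 + 696.62 + 1408.17 = 3418.95 km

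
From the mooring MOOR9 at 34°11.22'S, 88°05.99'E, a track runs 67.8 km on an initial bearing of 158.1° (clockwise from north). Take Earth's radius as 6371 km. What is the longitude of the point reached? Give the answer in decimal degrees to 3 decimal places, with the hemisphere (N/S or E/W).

88.377°E

MOOR9: φ = -34.18700°, λ = +88.09983°
δ = d/R = 67.8/6371 = 0.010642 rad
φ₂ = arcsin(sin φ₁ cos δ + cos φ₁ sin δ cos θ)
   = arcsin(-0.56190·0.99994 + 0.82721·0.01064·-0.92784) = -34.75243°
λ₂ = λ₁ + atan2(sin θ sin δ cos φ₁, cos δ − sin φ₁ sin φ₂) = 88.37663°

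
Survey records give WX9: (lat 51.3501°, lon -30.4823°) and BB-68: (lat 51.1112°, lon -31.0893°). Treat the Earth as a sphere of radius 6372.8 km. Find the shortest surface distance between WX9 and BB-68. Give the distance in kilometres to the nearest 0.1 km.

49.9 km

Δφ = -0.2389°,  Δλ = -0.6070°
a = sin²(Δφ/2) + cos φ₁ cos φ₂ sin²(Δλ/2) = 0.000015
c = 2·arcsin(√a) = 0.007835 rad = 0.4489°
d = R·c = 6372.8 × 0.007835 = 49.9 km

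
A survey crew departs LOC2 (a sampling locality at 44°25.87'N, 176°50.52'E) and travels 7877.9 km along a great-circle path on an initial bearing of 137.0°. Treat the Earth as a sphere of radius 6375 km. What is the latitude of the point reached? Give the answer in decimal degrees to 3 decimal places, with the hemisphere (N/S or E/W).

15.250°S

LOC2: φ = +44.43117°, λ = +176.84200°
δ = d/R = 7877.9/6375 = 1.235749 rad
φ₂ = arcsin(sin φ₁ cos δ + cos φ₁ sin δ cos θ)
   = arcsin(0.70005·0.32881 + 0.71409·0.94439·-0.73135) = -15.24975°
λ₂ = λ₁ + atan2(sin θ sin δ cos φ₁, cos δ − sin φ₁ sin φ₂) = -141.27726°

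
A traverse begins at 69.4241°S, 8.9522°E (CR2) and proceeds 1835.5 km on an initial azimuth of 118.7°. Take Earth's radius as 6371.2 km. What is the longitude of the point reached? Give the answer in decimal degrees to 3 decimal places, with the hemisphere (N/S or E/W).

58.938°E

δ = d/R = 1835.5/6371.2 = 0.288093 rad
φ₂ = arcsin(sin φ₁ cos δ + cos φ₁ sin δ cos θ)
   = arcsin(-0.93621·0.95879 + 0.35145·0.28412·-0.48022) = -71.01021°
λ₂ = λ₁ + atan2(sin θ sin δ cos φ₁, cos δ − sin φ₁ sin φ₂) = 58.93802°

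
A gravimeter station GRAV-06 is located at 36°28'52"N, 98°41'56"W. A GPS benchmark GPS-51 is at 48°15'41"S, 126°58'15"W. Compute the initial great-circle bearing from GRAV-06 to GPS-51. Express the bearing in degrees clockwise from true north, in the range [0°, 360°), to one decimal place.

GRAV-06: φ = +36.48111°, λ = -98.69889°
GPS-51: φ = -48.26139°, λ = -126.97083°
Δλ = -28.2719°
y = sin Δλ · cos φ₂ = -0.315329
x = cos φ₁ sin φ₂ − sin φ₁ cos φ₂ cos Δλ = -0.948576
θ = atan2(y, x) = -161.6120° → 198.3880° (mod 360°)

198.4°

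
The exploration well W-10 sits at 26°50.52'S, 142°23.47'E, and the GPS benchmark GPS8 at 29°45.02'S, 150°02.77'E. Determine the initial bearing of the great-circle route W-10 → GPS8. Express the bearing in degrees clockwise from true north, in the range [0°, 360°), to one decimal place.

W-10: φ = -26.84200°, λ = +142.39117°
GPS8: φ = -29.75033°, λ = +150.04617°
Δλ = 7.6550°
y = sin Δλ · cos φ₂ = 0.115650
x = cos φ₁ sin φ₂ − sin φ₁ cos φ₂ cos Δλ = -0.054232
θ = atan2(y, x) = 115.1232° → 115.1232° (mod 360°)

115.1°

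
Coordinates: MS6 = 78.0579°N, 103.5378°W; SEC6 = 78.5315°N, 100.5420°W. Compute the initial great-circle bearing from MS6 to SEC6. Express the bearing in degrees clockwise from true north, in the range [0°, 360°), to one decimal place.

Δλ = 2.9958°
y = sin Δλ · cos φ₂ = 0.010391
x = cos φ₁ sin φ₂ − sin φ₁ cos φ₂ cos Δλ = 0.008532
θ = atan2(y, x) = 50.6129° → 50.6129° (mod 360°)

50.6°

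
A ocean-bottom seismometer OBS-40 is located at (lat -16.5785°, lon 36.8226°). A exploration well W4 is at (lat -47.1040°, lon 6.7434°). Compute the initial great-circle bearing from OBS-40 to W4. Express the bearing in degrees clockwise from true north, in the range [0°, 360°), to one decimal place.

212.6°

Δλ = -30.0792°
y = sin Δλ · cos φ₂ = -0.341149
x = cos φ₁ sin φ₂ − sin φ₁ cos φ₂ cos Δλ = -0.534076
θ = atan2(y, x) = -147.4310° → 212.5690° (mod 360°)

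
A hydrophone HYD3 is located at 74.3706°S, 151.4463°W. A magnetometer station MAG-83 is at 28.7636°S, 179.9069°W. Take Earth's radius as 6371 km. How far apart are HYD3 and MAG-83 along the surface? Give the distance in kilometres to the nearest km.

5321 km

Δφ = 45.6070°,  Δλ = -28.4606°
a = sin²(Δφ/2) + cos φ₁ cos φ₂ sin²(Δλ/2) = 0.164483
c = 2·arcsin(√a) = 0.835194 rad = 47.8531°
d = R·c = 6371 × 0.835194 = 5321.0 km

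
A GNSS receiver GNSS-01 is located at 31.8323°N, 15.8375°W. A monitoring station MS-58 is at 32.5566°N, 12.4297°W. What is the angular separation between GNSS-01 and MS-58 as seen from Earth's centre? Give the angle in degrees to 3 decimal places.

2.973°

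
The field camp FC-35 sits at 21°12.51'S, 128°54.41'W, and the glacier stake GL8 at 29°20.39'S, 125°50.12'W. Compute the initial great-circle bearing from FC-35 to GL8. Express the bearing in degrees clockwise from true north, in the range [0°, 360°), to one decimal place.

161.8°

FC-35: φ = -21.20850°, λ = -128.90683°
GL8: φ = -29.33983°, λ = -125.83533°
Δλ = 3.0715°
y = sin Δλ · cos φ₂ = 0.046709
x = cos φ₁ sin φ₂ − sin φ₁ cos φ₂ cos Δλ = -0.141896
θ = atan2(y, x) = 161.7795° → 161.7795° (mod 360°)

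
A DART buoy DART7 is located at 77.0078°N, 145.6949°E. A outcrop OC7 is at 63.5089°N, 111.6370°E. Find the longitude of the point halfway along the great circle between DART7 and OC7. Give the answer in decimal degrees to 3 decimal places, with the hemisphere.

122.898°E

Bx = cos φ₂ cos Δλ = 0.369547,  By = cos φ₂ sin Δλ = -0.249806
φₘ = atan2(sin φ₁ + sin φ₂, √((cos φ₁ + Bx)² + By²)) = 70.97150°
λₘ = λ₁ + atan2(By, cos φ₁ + Bx) = 122.89833°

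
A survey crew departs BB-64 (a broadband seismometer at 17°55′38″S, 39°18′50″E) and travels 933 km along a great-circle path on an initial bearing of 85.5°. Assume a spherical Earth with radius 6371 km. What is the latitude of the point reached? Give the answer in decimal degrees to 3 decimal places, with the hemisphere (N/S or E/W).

17.075°S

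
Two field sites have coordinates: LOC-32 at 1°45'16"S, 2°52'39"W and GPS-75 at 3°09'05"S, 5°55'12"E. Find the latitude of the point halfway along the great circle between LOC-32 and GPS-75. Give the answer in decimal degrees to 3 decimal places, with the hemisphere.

2.460°S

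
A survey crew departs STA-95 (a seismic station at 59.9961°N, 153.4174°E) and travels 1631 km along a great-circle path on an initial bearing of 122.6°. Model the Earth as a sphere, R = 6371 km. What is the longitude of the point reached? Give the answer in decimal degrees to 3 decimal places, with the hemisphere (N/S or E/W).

172.932°E

δ = d/R = 1631/6371 = 0.256004 rad
φ₂ = arcsin(sin φ₁ cos δ + cos φ₁ sin δ cos θ)
   = arcsin(0.86599·0.96741 + 0.50006·0.25322·-0.53877) = 50.31327°
λ₂ = λ₁ + atan2(sin θ sin δ cos φ₁, cos δ − sin φ₁ sin φ₂) = 172.93238°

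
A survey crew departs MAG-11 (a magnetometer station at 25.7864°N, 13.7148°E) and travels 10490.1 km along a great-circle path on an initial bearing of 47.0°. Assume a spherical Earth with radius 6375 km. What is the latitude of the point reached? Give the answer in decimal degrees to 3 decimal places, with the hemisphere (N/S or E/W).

δ = d/R = 10490.1/6375 = 1.645506 rad
φ₂ = arcsin(sin φ₁ cos δ + cos φ₁ sin δ cos θ)
   = arcsin(0.43502·-0.07464 + 0.90042·0.99721·0.68200) = 35.44377°
λ₂ = λ₁ + atan2(sin θ sin δ cos φ₁, cos δ − sin φ₁ sin φ₂) = 130.17948°

35.444°N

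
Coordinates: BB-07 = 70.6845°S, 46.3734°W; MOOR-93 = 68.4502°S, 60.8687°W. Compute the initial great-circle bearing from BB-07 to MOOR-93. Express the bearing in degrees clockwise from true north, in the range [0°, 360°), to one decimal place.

Δλ = -14.4953°
y = sin Δλ · cos φ₂ = -0.091938
x = cos φ₁ sin φ₂ − sin φ₁ cos φ₂ cos Δλ = 0.027952
θ = atan2(y, x) = -73.0891° → 286.9109° (mod 360°)

286.9°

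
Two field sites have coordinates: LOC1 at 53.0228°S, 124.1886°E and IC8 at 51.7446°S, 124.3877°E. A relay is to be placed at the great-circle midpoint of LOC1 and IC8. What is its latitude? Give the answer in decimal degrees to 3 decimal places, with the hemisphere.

52.384°S

Bx = cos φ₂ cos Δλ = 0.619164,  By = cos φ₂ sin Δλ = 0.002152
φₘ = atan2(sin φ₁ + sin φ₂, √((cos φ₁ + Bx)² + By²)) = -52.38374°
λₘ = λ₁ + atan2(By, cos φ₁ + Bx) = 124.28959°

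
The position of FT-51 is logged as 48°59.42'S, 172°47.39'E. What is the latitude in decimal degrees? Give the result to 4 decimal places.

48.9903°S

48° + 59.42′/60 = 48 + 0.99033 = 48.9903°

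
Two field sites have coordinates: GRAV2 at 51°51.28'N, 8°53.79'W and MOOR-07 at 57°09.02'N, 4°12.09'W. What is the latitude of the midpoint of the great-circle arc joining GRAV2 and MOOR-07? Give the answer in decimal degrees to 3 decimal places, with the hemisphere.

54.525°N

GRAV2: φ = +51.85467°, λ = -8.89650°
MOOR-07: φ = +57.15033°, λ = -4.20150°
Bx = cos φ₂ cos Δλ = 0.540617,  By = cos φ₂ sin Δλ = 0.044399
φₘ = atan2(sin φ₁ + sin φ₂, √((cos φ₁ + Bx)² + By²)) = 54.52514°
λₘ = λ₁ + atan2(By, cos φ₁ + Bx) = -6.70130°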